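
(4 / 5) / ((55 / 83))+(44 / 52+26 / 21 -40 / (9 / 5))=-4263667 / 225225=-18.93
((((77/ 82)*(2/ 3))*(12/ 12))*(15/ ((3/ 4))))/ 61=0.21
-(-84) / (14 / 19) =114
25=25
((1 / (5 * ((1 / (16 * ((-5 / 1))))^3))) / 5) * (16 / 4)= -81920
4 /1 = 4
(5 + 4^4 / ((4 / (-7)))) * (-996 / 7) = 441228 / 7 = 63032.57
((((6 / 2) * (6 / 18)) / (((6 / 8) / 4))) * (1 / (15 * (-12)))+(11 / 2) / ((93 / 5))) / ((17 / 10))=131 / 837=0.16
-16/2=-8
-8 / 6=-4 / 3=-1.33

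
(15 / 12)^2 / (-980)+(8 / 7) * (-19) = -68101 / 3136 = -21.72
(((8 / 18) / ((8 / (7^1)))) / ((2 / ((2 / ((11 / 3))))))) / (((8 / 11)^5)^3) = 2658248835082687 / 211106232532992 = 12.59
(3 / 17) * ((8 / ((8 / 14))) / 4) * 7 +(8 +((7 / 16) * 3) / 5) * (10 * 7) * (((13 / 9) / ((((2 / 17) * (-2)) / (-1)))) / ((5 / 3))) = 2134.67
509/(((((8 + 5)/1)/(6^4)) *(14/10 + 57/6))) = 6596640/1417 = 4655.36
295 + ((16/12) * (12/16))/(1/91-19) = 509669/1728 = 294.95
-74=-74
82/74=41/37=1.11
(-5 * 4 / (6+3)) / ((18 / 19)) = -190 / 81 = -2.35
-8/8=-1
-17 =-17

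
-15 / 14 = -1.07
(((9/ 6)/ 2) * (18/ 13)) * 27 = 729/ 26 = 28.04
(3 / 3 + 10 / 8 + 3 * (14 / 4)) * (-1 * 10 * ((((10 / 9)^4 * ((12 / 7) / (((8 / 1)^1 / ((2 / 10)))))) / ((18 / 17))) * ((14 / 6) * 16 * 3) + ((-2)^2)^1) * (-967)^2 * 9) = -8533725073790 / 729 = -11706070060.07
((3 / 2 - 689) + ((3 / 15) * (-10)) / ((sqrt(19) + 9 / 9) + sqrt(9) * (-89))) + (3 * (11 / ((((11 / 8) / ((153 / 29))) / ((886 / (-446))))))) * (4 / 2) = -57329776055 / 48153282 + 2 * sqrt(19) / 70737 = -1190.57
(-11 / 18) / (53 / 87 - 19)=0.03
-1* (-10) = 10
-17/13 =-1.31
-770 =-770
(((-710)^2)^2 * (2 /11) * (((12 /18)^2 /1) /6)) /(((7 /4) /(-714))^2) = 18800578071040000 /33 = 569714487001212.12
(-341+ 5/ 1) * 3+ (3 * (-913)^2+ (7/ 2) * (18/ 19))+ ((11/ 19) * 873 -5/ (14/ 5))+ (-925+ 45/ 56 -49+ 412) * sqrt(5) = 665054783/ 266 -31427 * sqrt(5)/ 56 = 2498951.08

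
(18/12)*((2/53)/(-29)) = -3/1537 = -0.00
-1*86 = -86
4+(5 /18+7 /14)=43 /9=4.78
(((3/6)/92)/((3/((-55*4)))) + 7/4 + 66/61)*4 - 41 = -31.27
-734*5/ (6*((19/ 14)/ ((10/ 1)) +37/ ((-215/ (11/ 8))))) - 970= 3711550/ 729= 5091.29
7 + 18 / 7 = 67 / 7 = 9.57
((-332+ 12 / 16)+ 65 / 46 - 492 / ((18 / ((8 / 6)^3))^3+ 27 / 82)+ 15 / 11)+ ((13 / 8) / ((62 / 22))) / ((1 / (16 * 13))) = -117347571893179 / 559702675620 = -209.66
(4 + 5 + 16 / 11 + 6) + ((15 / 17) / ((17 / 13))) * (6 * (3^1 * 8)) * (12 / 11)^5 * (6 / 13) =3990718789 / 46543739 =85.74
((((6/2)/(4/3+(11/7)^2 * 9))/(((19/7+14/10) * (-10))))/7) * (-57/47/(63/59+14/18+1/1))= 1483083/7869819872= 0.00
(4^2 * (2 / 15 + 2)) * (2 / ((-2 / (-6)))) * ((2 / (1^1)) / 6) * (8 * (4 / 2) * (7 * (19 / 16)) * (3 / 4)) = 34048 / 5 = 6809.60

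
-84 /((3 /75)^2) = -52500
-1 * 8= -8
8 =8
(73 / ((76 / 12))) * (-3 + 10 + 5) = 2628 / 19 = 138.32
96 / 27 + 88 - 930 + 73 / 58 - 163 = -522097 / 522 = -1000.19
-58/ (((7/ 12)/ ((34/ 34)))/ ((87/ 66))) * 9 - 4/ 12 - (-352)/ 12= -88595/ 77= -1150.58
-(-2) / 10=1 / 5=0.20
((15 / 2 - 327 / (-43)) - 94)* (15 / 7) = -101775 / 602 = -169.06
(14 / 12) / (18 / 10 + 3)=35 / 144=0.24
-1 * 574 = -574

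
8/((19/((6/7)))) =48/133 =0.36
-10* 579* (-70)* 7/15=189140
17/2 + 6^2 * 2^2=305/2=152.50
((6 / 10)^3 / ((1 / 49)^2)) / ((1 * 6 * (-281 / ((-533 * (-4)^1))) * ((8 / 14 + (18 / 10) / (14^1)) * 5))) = -6581484 / 35125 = -187.37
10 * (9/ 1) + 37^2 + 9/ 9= 1460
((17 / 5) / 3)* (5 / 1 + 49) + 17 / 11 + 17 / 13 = 45798 / 715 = 64.05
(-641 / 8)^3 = -263374721 / 512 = -514403.75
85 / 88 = 0.97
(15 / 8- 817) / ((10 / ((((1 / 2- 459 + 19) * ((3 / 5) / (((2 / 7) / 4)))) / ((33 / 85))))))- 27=682079361 / 880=775090.18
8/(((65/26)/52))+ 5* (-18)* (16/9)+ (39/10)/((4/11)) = 137/8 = 17.12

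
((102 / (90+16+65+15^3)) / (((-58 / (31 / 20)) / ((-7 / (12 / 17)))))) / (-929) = -62713 / 7642622880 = -0.00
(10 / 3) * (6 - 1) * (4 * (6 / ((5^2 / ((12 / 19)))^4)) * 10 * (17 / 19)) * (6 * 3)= 203046912 / 7737809375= 0.03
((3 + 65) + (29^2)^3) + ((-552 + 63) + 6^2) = 594822936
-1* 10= -10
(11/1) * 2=22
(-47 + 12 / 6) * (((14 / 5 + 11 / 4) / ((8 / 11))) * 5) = -54945 / 32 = -1717.03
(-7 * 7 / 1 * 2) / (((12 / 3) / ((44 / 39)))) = -1078 / 39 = -27.64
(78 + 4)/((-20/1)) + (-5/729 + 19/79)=-2226671/575910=-3.87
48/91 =0.53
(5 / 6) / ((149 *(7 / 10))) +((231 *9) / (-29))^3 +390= -28087240502716 / 76313181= -368052.28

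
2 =2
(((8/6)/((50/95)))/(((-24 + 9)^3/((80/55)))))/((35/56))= -4864/2784375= -0.00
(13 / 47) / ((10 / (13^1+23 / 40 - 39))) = -13221 / 18800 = -0.70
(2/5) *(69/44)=69/110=0.63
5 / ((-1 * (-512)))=5 / 512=0.01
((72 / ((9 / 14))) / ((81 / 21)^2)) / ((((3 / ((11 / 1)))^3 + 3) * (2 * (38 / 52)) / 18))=30.70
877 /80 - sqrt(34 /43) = 877 /80 - sqrt(1462) /43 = 10.07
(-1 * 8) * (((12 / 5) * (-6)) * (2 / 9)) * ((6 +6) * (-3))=-4608 / 5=-921.60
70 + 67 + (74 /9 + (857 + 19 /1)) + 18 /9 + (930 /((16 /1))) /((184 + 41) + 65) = 1023.42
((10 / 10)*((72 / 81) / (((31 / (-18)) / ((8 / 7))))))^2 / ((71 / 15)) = 245760 / 3343319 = 0.07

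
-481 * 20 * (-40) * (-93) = -35786400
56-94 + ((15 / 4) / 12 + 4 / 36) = -5411 / 144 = -37.58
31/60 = 0.52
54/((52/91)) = 189/2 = 94.50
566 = 566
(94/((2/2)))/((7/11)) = 1034/7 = 147.71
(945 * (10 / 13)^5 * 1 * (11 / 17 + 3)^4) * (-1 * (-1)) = 1396363752000000 / 31010762653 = 45028.36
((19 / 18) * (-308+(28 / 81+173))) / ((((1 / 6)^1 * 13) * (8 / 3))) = -15941 / 648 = -24.60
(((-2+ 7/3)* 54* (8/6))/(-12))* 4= -8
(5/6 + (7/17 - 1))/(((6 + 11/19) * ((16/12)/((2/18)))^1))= 19/6120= 0.00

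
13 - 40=-27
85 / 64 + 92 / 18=3709 / 576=6.44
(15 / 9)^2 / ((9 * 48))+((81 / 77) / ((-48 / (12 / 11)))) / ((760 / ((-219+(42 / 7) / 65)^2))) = -3968109360953 / 2643564924000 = -1.50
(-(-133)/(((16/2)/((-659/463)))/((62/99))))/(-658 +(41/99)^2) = 0.02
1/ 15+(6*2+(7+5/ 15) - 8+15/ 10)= 129/ 10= 12.90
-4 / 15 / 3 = -4 / 45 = -0.09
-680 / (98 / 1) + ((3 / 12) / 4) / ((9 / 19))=-48029 / 7056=-6.81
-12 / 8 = -3 / 2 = -1.50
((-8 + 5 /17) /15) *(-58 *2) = 15196 /255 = 59.59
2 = 2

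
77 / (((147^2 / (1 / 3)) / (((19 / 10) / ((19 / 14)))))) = 11 / 6615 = 0.00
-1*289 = -289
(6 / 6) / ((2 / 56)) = 28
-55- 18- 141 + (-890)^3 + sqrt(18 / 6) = -704969214 + sqrt(3) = -704969212.27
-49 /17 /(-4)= 49 /68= 0.72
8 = 8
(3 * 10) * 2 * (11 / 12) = 55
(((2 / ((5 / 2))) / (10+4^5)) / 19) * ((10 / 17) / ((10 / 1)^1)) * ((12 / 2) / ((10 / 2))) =0.00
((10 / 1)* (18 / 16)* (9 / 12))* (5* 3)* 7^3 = 694575 / 16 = 43410.94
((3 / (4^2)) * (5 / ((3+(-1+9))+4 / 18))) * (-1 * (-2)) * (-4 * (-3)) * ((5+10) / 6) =2025 / 404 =5.01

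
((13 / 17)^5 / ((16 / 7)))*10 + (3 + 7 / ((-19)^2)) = 17072440095 / 4100547016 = 4.16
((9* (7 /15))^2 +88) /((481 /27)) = 71307 /12025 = 5.93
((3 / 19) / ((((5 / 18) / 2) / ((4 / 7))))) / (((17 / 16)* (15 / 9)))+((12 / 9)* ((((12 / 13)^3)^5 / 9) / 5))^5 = 910723242423938661394336392592432104001030241110190917495706838353429743992306256043847936 / 2482572881466778970221813741427494867105443254055753497735321967957327778011016577513678125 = 0.37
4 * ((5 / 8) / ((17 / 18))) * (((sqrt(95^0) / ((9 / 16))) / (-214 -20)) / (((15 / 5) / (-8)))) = 320 / 5967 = 0.05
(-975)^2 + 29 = 950654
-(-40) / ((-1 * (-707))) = 40 / 707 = 0.06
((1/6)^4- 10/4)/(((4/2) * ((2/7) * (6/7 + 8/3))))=-158711/127872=-1.24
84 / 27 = 28 / 9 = 3.11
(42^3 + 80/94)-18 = 3481330/47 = 74070.85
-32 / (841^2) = -32 / 707281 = -0.00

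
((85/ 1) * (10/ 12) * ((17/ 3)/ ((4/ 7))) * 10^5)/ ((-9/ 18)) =-1264375000/ 9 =-140486111.11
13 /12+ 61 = 745 /12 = 62.08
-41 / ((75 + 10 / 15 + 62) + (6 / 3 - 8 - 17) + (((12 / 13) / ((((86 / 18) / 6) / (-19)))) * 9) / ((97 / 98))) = 6669429 / 13924840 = 0.48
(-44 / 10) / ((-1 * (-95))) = -22 / 475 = -0.05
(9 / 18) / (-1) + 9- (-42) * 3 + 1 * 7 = 283 / 2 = 141.50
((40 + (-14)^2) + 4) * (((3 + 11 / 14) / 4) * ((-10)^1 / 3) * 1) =-757.14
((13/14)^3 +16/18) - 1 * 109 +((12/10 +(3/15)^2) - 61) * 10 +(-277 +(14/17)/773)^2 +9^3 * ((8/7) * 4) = 1692129541054170857/21323252585880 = 79356.07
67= 67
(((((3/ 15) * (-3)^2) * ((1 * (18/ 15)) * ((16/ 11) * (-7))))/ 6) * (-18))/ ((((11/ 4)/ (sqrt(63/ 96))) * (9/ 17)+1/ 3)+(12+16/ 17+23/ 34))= 18434703168/ 3833301725 - 33312384 * sqrt(42)/ 348481975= 4.19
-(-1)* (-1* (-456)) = 456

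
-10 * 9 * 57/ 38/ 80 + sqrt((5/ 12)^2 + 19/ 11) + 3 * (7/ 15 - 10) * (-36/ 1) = sqrt(33121)/ 132 + 82233/ 80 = 1029.29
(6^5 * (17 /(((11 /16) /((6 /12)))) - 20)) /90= -36288 /55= -659.78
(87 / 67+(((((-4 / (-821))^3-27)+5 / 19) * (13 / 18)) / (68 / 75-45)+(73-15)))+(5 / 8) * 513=21266684857587364321 / 55911779101009704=380.36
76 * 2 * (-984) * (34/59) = -86191.73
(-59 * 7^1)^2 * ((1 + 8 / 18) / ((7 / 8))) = 2534168 / 9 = 281574.22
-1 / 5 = -0.20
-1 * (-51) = 51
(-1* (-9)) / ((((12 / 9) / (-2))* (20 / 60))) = -81 / 2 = -40.50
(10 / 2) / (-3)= -5 / 3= -1.67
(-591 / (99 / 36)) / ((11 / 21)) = -49644 / 121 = -410.28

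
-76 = -76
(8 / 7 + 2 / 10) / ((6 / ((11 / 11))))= 47 / 210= 0.22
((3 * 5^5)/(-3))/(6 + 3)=-3125/9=-347.22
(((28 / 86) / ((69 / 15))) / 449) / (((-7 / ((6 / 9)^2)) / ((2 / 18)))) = -0.00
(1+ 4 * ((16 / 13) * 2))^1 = 141 / 13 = 10.85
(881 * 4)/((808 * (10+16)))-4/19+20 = 1991491/99788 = 19.96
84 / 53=1.58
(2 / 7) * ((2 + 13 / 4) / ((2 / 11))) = 33 / 4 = 8.25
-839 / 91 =-9.22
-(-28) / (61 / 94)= 2632 / 61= 43.15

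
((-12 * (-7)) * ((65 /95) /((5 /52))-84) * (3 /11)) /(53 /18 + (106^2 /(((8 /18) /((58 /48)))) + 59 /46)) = -277095168 /4806456695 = -0.06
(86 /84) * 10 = 10.24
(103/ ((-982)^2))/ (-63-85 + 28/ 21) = -0.00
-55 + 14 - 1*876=-917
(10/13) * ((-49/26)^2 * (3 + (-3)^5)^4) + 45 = 19914854498865/2197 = 9064567364.07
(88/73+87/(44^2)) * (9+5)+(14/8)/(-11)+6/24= 17.60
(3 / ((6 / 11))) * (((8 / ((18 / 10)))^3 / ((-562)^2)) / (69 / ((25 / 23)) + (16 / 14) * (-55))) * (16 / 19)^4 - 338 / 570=-2419290332354197 / 4088378297283705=-0.59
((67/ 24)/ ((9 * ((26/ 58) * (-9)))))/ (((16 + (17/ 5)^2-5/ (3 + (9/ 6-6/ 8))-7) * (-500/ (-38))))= -36917/ 121474080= -0.00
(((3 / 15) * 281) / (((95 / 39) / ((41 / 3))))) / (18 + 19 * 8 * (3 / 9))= 4.59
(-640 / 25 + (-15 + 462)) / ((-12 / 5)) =-2107 / 12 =-175.58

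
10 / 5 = 2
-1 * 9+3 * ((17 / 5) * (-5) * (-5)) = 246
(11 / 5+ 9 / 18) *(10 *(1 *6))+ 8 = 170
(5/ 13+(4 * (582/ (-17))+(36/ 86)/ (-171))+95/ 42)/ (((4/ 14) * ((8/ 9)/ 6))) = -9165850695/ 2888912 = -3172.77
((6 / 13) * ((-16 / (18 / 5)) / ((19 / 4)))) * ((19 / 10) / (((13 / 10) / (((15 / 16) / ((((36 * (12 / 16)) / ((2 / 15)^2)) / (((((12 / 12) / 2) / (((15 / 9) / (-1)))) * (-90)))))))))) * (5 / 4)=-20 / 1521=-0.01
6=6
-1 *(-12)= 12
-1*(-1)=1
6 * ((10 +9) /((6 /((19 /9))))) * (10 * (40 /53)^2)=5776000 /25281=228.47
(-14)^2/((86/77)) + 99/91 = 690943/3913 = 176.58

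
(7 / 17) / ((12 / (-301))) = -2107 / 204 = -10.33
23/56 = 0.41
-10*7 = -70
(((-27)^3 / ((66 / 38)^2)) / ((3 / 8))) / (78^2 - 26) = -1052676 / 366509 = -2.87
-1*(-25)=25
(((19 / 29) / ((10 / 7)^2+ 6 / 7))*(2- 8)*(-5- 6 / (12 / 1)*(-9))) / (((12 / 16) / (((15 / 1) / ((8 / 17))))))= 28.83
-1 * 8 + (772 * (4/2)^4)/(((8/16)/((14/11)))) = 345768/11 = 31433.45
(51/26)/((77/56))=204/143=1.43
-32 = -32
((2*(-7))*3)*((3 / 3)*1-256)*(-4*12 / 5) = -102816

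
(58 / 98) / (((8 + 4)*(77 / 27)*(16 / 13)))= 3393 / 241472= 0.01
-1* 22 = -22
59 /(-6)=-59 /6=-9.83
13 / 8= 1.62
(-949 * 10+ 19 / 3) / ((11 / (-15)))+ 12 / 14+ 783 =13716.13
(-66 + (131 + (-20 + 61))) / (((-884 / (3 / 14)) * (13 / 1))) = -0.00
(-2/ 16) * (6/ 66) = -1/ 88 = -0.01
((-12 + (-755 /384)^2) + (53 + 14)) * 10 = 43400525 /73728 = 588.66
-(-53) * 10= 530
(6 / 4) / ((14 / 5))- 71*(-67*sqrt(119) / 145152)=4757*sqrt(119) / 145152+15 / 28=0.89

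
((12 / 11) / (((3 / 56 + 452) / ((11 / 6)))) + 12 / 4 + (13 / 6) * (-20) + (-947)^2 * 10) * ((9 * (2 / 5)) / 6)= 681078532271 / 126575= 5380829.80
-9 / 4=-2.25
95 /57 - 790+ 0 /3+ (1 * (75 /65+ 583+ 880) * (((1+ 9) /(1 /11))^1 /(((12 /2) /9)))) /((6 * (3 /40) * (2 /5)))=17437585 /13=1341352.69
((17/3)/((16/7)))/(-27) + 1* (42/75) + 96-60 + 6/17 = 20281073/550800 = 36.82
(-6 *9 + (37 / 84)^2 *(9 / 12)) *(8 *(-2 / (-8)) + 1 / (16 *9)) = -146425607 / 1354752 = -108.08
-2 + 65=63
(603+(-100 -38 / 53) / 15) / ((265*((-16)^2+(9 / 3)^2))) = 474047 / 55828875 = 0.01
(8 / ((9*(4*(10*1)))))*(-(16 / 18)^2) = -64 / 3645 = -0.02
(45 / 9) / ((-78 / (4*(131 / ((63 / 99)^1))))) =-14410 / 273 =-52.78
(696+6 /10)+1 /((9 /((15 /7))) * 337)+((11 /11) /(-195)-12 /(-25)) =534430419 /766675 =697.08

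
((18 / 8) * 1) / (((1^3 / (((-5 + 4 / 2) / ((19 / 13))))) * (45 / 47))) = -1833 / 380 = -4.82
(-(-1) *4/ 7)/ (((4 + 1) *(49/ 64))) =256/ 1715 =0.15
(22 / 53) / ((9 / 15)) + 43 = 6947 / 159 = 43.69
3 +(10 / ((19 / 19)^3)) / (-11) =23 / 11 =2.09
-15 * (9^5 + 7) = -885840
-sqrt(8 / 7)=-2*sqrt(14) / 7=-1.07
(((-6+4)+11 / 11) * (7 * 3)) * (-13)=273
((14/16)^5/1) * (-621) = -10437147/32768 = -318.52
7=7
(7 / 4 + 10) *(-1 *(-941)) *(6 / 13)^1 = 132681 / 26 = 5103.12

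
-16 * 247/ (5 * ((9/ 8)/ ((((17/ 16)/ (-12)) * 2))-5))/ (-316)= -0.22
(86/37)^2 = 7396/1369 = 5.40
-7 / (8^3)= -7 / 512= -0.01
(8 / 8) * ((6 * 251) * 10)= 15060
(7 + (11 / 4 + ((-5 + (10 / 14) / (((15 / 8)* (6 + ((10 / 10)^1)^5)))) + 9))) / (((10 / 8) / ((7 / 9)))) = 8.59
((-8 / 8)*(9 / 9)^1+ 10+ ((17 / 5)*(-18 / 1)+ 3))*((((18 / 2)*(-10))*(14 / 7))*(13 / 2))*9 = 518076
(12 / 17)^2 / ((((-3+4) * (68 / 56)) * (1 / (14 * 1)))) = 28224 / 4913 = 5.74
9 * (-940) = -8460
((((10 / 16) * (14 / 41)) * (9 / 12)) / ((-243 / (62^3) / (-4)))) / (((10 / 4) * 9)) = 834148 / 29889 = 27.91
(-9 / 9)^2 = 1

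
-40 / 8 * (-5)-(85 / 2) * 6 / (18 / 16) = -605 / 3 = -201.67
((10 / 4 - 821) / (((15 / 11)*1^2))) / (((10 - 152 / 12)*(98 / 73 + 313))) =1314511 / 1835760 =0.72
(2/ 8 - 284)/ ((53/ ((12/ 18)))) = -1135/ 318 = -3.57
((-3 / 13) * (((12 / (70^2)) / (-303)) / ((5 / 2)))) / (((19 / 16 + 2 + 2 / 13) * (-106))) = -48 / 22787051875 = -0.00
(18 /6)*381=1143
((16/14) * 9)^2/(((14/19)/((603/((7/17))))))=504841248/2401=210262.91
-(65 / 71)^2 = -4225 / 5041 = -0.84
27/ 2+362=751/ 2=375.50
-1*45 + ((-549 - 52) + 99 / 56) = -36077 / 56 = -644.23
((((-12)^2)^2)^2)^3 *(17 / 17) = 79496847203390844133441536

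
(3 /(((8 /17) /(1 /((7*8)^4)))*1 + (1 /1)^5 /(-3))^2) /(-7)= -0.00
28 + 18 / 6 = 31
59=59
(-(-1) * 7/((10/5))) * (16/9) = 56/9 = 6.22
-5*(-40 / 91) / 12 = 50 / 273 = 0.18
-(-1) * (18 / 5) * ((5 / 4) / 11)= 9 / 22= 0.41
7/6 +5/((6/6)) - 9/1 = -17/6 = -2.83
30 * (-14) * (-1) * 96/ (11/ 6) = 241920/ 11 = 21992.73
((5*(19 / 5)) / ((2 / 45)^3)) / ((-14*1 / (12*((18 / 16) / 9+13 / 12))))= -50209875 / 224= -224151.23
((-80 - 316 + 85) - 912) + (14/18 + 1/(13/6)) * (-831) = -87862/39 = -2252.87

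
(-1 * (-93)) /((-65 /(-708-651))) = 126387 /65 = 1944.42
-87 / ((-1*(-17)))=-87 / 17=-5.12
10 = 10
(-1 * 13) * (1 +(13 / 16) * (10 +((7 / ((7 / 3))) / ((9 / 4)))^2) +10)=-19253 / 72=-267.40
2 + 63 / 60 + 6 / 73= 4573 / 1460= 3.13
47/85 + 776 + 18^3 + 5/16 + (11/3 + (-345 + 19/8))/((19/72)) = 137582283/25840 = 5324.39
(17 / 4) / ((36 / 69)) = 391 / 48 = 8.15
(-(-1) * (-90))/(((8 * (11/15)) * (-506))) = 675/22264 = 0.03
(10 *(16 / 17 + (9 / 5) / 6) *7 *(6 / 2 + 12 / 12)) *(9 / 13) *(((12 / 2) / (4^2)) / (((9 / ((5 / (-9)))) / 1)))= -7385 / 1326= -5.57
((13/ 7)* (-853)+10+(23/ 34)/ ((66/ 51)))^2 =2476280.31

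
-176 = -176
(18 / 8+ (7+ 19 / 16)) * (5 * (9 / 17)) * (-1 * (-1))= 7515 / 272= 27.63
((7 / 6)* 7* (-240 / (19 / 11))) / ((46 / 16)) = -172480 / 437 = -394.69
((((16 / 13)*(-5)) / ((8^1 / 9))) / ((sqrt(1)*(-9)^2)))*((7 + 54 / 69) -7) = -20 / 299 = -0.07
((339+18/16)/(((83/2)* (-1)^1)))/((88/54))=-73467/14608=-5.03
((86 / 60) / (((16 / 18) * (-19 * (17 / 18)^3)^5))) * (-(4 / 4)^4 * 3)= 163184369911048525824 / 35438214277102016876157535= 0.00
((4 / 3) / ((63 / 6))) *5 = 40 / 63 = 0.63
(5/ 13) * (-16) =-80/ 13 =-6.15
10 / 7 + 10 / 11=180 / 77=2.34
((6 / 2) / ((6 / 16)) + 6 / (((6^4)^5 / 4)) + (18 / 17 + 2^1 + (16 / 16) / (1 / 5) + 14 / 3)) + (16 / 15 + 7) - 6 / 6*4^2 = 165644289326186581 / 12948894475223040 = 12.79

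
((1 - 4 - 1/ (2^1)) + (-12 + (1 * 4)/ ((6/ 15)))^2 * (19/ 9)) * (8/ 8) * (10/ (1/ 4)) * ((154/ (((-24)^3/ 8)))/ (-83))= 34265/ 161352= 0.21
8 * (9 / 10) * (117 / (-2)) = -421.20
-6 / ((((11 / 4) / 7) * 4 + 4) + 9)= -7 / 17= -0.41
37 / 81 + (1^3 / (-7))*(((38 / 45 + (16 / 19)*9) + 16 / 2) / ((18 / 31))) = -27578 / 7695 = -3.58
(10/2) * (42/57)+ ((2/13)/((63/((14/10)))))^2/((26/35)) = 62285216/16905915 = 3.68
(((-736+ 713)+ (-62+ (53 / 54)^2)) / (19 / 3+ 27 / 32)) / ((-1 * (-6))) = -980204 / 502281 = -1.95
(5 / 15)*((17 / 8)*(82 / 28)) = 697 / 336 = 2.07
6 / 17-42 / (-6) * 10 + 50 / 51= 214 / 3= 71.33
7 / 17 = 0.41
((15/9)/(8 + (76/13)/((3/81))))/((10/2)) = 13/6468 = 0.00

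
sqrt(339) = 18.41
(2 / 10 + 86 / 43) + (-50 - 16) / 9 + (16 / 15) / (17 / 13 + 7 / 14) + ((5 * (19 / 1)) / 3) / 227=-704756 / 160035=-4.40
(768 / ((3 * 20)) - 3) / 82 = 0.12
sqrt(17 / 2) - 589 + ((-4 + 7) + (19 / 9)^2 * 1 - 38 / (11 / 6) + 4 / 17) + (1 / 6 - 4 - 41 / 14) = -64550147 / 106029 + sqrt(34) / 2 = -605.88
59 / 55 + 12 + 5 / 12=13.49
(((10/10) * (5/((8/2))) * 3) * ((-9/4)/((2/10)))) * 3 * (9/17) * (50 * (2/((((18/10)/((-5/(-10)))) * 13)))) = -253125/1768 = -143.17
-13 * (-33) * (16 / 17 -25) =-175461 / 17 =-10321.24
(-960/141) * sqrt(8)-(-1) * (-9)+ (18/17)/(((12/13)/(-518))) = -10254/17-640 * sqrt(2)/47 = -622.43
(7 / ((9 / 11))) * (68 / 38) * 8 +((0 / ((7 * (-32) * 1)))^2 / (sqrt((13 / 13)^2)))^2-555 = -73961 / 171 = -432.52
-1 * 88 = -88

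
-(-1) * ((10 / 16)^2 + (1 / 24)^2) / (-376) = -0.00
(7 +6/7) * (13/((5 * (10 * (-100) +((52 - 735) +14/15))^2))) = 32175/4456223527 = 0.00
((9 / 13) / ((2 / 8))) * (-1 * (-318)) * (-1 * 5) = -57240 / 13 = -4403.08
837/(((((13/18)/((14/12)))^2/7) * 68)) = 2583819/11492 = 224.84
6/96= 1/16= 0.06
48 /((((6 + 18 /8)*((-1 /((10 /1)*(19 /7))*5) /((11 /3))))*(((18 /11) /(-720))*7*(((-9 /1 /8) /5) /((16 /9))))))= -684851200 /11907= -57516.69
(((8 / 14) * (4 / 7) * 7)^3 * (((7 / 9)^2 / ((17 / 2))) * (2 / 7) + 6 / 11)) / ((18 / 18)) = 35102720 / 5195421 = 6.76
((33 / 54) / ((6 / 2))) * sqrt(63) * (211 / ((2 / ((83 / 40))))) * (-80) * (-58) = 5586647 * sqrt(7) / 9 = 1642319.85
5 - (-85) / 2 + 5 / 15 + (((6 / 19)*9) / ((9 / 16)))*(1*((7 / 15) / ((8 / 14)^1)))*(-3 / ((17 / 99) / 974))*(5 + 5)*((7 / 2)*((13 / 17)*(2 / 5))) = -123821618207 / 164730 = -751664.05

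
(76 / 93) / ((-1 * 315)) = -76 / 29295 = -0.00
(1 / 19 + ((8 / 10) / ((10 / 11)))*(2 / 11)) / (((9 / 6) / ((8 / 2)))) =808 / 1425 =0.57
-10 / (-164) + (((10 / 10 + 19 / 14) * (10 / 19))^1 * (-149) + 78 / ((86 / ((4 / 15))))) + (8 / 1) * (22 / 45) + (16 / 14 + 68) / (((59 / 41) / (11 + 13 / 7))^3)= 73043096672279048677 / 1486608520640670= 49134.05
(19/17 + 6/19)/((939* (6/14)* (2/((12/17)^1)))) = 6482/5156049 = 0.00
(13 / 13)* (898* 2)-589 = 1207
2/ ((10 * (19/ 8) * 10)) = 4/ 475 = 0.01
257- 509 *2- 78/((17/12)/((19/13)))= -14305/17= -841.47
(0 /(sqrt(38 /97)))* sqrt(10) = 0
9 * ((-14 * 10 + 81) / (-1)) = 531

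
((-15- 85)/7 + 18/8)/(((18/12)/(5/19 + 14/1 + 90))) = -95371/114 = -836.59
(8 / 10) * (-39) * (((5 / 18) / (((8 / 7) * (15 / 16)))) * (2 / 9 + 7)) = -4732 / 81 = -58.42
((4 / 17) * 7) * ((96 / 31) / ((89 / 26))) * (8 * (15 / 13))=645120 / 46903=13.75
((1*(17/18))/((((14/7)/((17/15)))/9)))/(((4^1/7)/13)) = 26299/240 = 109.58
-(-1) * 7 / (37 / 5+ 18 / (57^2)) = 12635 / 13367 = 0.95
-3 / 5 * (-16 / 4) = 12 / 5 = 2.40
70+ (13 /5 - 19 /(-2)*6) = 648 /5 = 129.60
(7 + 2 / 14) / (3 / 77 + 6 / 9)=1650 / 163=10.12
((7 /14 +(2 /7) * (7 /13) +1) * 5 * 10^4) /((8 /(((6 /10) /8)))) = 775.24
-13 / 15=-0.87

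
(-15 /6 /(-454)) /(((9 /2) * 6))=5 /24516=0.00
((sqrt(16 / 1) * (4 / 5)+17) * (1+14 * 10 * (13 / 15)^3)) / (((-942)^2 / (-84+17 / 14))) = -7280016269 / 41927949000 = -0.17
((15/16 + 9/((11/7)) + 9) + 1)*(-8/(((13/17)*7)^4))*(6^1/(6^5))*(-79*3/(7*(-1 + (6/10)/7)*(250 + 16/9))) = -13823143105/750138285152256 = -0.00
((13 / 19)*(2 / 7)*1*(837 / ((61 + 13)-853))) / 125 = -0.00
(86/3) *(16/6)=688/9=76.44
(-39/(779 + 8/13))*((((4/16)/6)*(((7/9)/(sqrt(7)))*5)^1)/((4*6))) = -169*sqrt(7)/3502656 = -0.00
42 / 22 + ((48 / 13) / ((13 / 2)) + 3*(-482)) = -1443.52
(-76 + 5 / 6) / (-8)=451 / 48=9.40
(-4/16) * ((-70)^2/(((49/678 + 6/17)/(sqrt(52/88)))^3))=-468934238370150 * sqrt(286)/1095711262217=-7237.67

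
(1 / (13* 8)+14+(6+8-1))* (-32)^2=359552 / 13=27657.85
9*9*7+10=577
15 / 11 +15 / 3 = 70 / 11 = 6.36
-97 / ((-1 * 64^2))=97 / 4096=0.02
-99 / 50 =-1.98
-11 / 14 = -0.79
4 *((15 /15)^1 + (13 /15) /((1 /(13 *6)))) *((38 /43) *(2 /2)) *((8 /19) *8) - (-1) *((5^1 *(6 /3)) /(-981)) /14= 1205953997 /1476405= 816.82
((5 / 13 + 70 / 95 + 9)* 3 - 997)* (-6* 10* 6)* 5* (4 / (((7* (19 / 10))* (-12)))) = -1432554000 / 32851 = -43607.62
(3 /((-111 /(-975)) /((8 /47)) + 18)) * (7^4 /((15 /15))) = 385.83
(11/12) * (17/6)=187/72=2.60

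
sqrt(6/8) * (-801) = -801 * sqrt(3)/2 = -693.69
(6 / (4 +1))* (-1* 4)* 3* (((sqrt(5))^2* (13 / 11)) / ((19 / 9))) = -8424 / 209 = -40.31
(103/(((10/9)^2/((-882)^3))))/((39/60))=-5724373980024/65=-88067292000.37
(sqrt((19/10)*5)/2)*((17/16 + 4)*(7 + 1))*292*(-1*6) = -17739*sqrt(38) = -109350.54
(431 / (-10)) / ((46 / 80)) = -1724 / 23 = -74.96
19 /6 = 3.17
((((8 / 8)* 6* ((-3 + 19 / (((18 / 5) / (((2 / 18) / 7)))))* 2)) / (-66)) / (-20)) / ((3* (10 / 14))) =-3307 / 267300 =-0.01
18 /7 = 2.57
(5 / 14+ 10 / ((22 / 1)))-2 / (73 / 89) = -1.63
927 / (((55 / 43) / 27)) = 1076247 / 55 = 19568.13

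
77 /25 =3.08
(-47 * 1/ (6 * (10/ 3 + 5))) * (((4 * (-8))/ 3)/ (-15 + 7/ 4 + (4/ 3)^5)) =-243648/ 219575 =-1.11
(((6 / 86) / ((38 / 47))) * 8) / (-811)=-564 / 662587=-0.00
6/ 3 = 2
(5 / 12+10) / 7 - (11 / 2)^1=-337 / 84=-4.01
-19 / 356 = -0.05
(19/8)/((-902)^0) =19/8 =2.38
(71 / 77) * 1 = 71 / 77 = 0.92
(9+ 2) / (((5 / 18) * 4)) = 99 / 10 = 9.90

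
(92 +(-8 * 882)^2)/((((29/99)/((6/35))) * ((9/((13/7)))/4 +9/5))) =56956588832/5887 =9674976.87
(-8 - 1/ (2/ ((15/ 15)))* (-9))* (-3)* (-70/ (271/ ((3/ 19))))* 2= -4410/ 5149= -0.86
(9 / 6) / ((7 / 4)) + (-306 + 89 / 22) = -46369 / 154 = -301.10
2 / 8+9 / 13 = 49 / 52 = 0.94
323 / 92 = 3.51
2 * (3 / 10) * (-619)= -1857 / 5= -371.40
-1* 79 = -79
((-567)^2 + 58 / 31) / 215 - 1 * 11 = 9892902 / 6665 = 1484.31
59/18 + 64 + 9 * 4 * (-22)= -13045/18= -724.72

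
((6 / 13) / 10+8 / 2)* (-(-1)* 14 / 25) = 3682 / 1625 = 2.27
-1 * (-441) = 441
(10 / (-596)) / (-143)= 5 / 42614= 0.00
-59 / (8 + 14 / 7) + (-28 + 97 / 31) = -30.77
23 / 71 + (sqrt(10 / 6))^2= 424 / 213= 1.99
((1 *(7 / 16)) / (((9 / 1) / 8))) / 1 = 7 / 18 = 0.39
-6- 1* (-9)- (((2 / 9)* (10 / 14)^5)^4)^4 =225343277643478303143554040796517746979240016717966284724939883061319727500882859523 / 75114425881159434381186487269126724833803351327323544811165670655856575833627619841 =3.00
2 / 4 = 0.50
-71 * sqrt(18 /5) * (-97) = 20661 * sqrt(10) /5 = 13067.16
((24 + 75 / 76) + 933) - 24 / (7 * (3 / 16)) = 499921 / 532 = 939.70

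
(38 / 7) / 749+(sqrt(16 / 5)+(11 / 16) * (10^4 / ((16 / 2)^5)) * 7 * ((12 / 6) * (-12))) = -756802477 / 21475328+4 * sqrt(5) / 5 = -33.45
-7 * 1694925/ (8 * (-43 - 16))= 11864475/ 472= 25136.60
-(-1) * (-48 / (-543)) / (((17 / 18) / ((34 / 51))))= 192 / 3077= 0.06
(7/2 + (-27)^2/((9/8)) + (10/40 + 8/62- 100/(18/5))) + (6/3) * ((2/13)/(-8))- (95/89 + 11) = 790215775/1291212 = 612.00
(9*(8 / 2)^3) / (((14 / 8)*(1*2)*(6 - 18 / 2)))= -384 / 7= -54.86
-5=-5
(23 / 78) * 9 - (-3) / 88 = 2.69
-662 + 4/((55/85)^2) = -78946/121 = -652.45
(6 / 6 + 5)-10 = -4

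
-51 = -51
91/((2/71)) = 6461/2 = 3230.50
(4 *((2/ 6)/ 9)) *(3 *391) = 1564/ 9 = 173.78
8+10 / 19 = 162 / 19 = 8.53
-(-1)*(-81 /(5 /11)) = -891 /5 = -178.20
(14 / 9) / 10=7 / 45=0.16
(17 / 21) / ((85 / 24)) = 0.23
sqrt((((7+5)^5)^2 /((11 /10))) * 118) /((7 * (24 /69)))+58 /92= 29 /46+1430784 * sqrt(3245) /77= 1058500.24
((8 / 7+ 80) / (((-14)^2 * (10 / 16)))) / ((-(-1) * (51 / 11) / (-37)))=-462352 / 87465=-5.29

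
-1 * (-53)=53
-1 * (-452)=452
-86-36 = -122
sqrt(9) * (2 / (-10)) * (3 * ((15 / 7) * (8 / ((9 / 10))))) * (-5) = 1200 / 7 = 171.43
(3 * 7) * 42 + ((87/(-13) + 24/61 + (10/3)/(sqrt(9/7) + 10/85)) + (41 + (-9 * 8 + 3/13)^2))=2890 * sqrt(7)/2573 + 482799694199/79575171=6070.19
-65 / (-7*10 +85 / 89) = 1157 / 1229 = 0.94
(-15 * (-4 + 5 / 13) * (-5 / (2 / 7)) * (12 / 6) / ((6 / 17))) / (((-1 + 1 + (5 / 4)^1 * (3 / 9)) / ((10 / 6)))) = -279650 / 13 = -21511.54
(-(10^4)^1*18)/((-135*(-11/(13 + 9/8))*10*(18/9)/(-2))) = 5650/33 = 171.21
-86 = -86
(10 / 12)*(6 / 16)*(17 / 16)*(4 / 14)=0.09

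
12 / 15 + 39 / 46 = 379 / 230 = 1.65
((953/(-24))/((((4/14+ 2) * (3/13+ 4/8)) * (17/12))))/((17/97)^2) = -546.33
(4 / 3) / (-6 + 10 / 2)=-4 / 3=-1.33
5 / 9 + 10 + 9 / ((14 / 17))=2707 / 126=21.48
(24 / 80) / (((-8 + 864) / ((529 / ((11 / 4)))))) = 1587 / 23540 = 0.07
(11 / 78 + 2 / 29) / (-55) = -95 / 24882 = -0.00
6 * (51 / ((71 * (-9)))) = -34 / 71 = -0.48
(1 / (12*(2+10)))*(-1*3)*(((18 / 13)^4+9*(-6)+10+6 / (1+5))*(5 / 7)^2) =28078675 / 67175472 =0.42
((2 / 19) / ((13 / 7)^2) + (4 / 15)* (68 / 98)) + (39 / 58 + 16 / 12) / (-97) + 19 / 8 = 136489606679 / 53111352840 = 2.57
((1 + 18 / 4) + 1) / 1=13 / 2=6.50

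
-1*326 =-326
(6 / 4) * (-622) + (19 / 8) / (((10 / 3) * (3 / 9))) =-74469 / 80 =-930.86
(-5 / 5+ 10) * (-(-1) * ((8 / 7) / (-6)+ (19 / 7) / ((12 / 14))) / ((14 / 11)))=4125 / 196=21.05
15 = 15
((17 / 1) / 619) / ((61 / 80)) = 1360 / 37759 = 0.04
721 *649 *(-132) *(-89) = 5497229892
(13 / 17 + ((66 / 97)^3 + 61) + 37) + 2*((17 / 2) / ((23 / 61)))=51446616494 / 356855143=144.17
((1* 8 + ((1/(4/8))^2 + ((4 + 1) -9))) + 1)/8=9/8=1.12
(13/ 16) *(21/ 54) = 91/ 288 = 0.32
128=128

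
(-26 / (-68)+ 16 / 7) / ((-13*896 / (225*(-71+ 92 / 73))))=727376625 / 202372352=3.59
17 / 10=1.70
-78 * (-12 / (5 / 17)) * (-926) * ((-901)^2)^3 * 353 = -2782653995481232152250457136 / 5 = -556530799096246430450091400.00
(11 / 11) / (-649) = -1 / 649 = -0.00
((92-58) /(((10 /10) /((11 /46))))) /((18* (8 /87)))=5423 /1104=4.91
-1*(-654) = 654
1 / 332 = 0.00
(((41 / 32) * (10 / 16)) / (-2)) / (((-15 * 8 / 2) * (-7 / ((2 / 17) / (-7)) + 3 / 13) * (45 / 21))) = 3731 / 499276800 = 0.00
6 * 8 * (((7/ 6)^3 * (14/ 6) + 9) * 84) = 461048/ 9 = 51227.56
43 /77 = 0.56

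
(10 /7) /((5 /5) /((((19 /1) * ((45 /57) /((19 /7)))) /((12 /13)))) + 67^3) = 650 /136847241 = 0.00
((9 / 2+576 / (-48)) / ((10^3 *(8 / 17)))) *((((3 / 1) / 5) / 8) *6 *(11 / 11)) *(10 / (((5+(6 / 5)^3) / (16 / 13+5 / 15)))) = -46665 / 2798848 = -0.02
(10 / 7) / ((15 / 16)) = 32 / 21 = 1.52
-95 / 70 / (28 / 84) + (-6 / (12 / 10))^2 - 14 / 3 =683 / 42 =16.26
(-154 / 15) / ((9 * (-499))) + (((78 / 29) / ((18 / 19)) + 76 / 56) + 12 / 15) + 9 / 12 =314445647 / 54700380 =5.75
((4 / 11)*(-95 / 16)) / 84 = -95 / 3696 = -0.03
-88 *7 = -616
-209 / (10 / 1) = -209 / 10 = -20.90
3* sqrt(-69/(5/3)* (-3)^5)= 81* sqrt(345)/5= 300.90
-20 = -20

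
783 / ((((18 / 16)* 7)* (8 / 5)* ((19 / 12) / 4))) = 20880 / 133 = 156.99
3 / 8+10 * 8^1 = 643 / 8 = 80.38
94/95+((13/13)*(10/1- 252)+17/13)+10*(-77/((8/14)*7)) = -1067541/2470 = -432.20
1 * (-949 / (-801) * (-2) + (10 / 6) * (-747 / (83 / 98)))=-1179368 / 801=-1472.37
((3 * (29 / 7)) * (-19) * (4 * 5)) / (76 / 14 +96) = -3306 / 71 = -46.56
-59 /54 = -1.09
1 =1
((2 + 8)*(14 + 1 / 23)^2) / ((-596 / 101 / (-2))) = 52686145 / 78821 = 668.43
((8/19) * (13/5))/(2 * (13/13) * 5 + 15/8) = 0.09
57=57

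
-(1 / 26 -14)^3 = 47832147 / 17576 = 2721.45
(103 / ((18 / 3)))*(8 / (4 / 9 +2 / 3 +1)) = 1236 / 19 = 65.05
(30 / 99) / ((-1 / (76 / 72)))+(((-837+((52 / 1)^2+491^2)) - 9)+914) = 72424246 / 297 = 243852.68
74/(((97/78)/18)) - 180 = 891.09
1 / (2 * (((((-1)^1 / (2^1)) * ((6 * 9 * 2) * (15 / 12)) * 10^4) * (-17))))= 1 / 22950000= 0.00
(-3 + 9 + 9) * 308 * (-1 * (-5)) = 23100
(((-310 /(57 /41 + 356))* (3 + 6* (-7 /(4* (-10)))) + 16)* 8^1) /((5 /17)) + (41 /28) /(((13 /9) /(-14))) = 123991195 /380978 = 325.46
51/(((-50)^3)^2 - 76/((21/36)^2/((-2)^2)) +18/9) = 833/255208318774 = 0.00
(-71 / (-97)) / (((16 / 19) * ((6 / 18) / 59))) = 238773 / 1552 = 153.85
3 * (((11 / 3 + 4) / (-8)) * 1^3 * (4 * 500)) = -5750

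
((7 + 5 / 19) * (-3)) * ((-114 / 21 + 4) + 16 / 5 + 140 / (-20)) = 75762 / 665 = 113.93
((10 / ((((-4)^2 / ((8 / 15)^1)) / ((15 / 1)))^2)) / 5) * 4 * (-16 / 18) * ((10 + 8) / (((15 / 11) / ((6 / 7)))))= -704 / 35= -20.11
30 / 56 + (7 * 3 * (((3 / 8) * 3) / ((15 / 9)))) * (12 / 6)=1011 / 35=28.89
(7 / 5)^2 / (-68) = -49 / 1700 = -0.03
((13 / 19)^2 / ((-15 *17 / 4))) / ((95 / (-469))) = 317044 / 8745225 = 0.04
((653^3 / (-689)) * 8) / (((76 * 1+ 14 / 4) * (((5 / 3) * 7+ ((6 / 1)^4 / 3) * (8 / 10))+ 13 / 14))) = -311858486240 / 2746845257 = -113.53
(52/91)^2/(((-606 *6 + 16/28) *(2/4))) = -4/22267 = -0.00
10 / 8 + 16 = 69 / 4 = 17.25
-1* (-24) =24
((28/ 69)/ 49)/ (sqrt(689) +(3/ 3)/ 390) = -520/ 16872300739 +202800 * sqrt(689)/ 16872300739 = 0.00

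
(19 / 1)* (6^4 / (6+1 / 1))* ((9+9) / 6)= 73872 / 7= 10553.14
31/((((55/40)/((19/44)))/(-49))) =-57722/121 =-477.04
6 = 6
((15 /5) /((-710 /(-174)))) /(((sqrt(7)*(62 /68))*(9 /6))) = 5916*sqrt(7) /77035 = 0.20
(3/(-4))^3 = -0.42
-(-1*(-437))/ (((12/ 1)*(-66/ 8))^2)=-437/ 9801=-0.04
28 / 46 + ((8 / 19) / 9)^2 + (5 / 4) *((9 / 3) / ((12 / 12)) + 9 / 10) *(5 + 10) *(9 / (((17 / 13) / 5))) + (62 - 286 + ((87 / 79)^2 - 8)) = 2286.18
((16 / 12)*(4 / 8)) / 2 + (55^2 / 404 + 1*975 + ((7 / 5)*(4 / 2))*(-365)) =-47485 / 1212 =-39.18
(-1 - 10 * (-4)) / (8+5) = 3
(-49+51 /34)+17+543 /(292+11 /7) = -39251 /1370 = -28.65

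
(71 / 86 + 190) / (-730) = -16411 / 62780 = -0.26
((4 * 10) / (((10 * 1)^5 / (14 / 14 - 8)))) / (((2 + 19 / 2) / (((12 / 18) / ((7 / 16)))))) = -16 / 43125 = -0.00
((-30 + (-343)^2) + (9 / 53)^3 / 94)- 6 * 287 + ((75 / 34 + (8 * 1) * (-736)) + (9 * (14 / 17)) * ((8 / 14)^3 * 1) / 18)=641220940636400 / 5828683427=110011.28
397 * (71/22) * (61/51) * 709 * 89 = 108496301107/1122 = 96699020.59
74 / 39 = 1.90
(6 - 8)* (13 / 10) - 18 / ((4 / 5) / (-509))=114499 / 10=11449.90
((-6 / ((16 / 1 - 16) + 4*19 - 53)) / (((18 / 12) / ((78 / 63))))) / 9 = -104 / 4347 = -0.02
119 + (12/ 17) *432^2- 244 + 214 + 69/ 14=131828.52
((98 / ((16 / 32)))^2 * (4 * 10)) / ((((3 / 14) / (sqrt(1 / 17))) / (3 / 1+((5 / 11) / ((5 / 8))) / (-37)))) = 26095220480 * sqrt(17) / 20757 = 5183473.06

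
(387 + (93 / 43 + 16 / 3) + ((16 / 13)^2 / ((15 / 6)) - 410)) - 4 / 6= -15.56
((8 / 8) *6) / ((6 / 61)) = 61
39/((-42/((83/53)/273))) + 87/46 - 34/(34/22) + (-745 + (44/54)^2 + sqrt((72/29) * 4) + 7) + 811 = 12 * sqrt(58)/29 + 2331771475/43543899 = 56.70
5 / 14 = 0.36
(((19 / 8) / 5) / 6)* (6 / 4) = 19 / 160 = 0.12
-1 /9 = -0.11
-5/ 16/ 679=-0.00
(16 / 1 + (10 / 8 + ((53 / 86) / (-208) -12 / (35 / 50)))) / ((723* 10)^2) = 2609 / 1309080689280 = 0.00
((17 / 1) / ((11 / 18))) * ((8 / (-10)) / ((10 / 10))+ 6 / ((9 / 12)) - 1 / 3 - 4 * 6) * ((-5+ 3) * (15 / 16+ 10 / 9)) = 257771 / 132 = 1952.81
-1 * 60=-60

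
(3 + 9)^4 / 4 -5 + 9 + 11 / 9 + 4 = 46739 / 9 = 5193.22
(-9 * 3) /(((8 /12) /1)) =-81 /2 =-40.50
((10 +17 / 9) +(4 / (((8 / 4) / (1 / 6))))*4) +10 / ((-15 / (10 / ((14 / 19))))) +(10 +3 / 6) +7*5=6259 / 126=49.67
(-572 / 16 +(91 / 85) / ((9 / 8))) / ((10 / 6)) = -106483 / 5100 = -20.88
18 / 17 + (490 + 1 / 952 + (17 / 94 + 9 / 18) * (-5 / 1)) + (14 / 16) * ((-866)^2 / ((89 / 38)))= 1117679989535 / 3982216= 280667.85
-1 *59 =-59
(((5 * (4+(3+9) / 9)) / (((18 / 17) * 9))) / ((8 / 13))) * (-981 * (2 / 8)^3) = -120445 / 1728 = -69.70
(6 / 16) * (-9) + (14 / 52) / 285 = -100007 / 29640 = -3.37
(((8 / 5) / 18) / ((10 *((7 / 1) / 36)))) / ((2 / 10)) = 8 / 35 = 0.23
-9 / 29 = -0.31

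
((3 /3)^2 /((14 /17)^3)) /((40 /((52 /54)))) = 63869 /1481760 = 0.04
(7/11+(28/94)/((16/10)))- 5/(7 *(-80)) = 48145/57904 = 0.83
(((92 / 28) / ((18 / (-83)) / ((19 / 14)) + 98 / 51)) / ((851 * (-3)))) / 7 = -26809 / 256891222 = -0.00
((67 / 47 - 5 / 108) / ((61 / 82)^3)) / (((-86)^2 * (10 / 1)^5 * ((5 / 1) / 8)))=482515921 / 66572988220125000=0.00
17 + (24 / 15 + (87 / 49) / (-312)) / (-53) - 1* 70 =-53.03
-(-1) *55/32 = 55/32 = 1.72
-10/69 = -0.14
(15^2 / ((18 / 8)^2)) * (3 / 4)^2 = 25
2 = 2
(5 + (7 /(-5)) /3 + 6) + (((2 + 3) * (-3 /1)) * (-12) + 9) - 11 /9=8924 /45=198.31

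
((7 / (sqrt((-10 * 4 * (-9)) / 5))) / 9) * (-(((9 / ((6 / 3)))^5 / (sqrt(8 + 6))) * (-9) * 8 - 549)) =sqrt(2) * (3416 + 59049 * sqrt(14)) / 96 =3305.09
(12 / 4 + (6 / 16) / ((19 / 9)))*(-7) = -3381 / 152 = -22.24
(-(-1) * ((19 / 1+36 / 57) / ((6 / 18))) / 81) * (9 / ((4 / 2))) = 373 / 114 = 3.27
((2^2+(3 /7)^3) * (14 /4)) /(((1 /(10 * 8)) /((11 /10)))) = 61556 /49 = 1256.24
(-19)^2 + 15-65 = 311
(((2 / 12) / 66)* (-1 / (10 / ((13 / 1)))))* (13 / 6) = -169 / 23760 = -0.01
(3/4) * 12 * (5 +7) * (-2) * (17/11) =-3672/11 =-333.82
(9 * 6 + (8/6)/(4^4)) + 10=12289/192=64.01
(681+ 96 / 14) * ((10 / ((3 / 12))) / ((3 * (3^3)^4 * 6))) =10700 / 3720087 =0.00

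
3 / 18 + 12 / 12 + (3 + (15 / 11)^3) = 53525 / 7986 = 6.70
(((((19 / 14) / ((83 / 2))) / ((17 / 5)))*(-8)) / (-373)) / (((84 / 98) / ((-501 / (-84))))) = 15865 / 11052363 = 0.00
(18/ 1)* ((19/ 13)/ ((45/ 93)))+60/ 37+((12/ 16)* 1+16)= 699767/ 9620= 72.74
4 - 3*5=-11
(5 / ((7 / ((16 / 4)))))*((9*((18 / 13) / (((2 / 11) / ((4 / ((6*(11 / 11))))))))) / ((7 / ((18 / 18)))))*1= 11880 / 637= 18.65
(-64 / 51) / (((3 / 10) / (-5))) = 3200 / 153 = 20.92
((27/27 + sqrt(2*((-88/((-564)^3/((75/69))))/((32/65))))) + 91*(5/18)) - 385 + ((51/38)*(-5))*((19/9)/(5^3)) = -80738/225 + 5*sqrt(4637490)/7316208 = -358.83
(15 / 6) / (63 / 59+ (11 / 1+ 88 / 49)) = 2891 / 16032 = 0.18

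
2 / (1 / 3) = 6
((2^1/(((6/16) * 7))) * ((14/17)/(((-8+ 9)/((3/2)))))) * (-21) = -336/17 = -19.76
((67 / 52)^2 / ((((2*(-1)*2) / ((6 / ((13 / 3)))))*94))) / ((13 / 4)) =-40401 / 21477872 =-0.00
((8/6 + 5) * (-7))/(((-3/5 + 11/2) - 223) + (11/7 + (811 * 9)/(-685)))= 255094/1307217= 0.20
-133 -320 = -453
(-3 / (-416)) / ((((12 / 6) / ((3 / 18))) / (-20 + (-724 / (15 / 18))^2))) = 4717459 / 10400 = 453.60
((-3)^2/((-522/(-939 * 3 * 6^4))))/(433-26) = 1825416/11803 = 154.66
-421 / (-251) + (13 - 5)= 2429 / 251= 9.68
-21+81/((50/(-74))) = -3522/25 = -140.88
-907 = -907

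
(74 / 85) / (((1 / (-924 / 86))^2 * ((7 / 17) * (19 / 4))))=9025632 / 175655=51.38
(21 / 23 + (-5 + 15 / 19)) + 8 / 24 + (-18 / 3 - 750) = -995002 / 1311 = -758.96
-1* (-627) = 627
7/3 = 2.33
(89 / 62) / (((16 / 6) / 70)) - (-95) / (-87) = 789455 / 21576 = 36.59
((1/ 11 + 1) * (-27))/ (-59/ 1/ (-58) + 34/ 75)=-1409400/ 70367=-20.03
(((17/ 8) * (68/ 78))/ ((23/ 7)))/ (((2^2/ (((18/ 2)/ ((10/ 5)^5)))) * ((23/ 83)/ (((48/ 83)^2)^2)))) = 62923392/ 3932179199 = 0.02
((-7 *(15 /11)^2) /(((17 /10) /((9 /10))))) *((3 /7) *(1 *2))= -12150 /2057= -5.91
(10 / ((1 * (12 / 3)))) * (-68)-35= -205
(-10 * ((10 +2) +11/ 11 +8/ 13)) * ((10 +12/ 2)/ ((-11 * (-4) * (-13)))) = 7080/ 1859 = 3.81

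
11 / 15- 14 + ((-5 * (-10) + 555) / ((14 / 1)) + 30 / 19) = 125791 / 3990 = 31.53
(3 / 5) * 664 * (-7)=-13944 / 5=-2788.80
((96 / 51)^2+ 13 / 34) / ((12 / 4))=2269 / 1734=1.31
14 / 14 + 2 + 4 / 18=29 / 9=3.22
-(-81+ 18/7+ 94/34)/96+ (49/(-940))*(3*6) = -100763/671160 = -0.15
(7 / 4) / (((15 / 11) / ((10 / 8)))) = 77 / 48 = 1.60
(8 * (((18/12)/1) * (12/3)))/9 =16/3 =5.33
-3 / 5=-0.60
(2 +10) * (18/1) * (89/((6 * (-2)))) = -1602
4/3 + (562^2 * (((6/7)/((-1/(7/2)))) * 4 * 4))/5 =-45481516/15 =-3032101.07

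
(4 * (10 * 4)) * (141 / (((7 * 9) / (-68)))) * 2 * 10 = -10227200 / 21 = -487009.52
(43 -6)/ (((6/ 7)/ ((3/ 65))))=1.99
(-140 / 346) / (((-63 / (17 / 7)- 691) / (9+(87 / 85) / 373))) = 999012 / 196619863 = 0.01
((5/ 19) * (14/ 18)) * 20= 700/ 171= 4.09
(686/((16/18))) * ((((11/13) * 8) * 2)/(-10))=-67914/65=-1044.83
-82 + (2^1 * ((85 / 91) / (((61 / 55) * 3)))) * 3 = -445832 / 5551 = -80.32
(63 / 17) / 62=63 / 1054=0.06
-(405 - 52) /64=-353 /64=-5.52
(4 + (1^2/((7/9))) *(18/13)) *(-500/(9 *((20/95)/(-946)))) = 1181790500/819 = 1442967.64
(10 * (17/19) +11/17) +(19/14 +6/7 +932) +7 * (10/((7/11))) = 4765323/4522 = 1053.81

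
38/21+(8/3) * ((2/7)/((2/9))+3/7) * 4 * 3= 170/3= 56.67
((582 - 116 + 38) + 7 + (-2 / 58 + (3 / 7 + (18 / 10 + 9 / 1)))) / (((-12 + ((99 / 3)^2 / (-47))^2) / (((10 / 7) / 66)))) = 0.02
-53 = -53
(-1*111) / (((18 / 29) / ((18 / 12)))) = -1073 / 4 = -268.25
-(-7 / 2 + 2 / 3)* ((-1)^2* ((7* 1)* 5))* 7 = 4165 / 6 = 694.17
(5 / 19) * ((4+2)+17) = 115 / 19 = 6.05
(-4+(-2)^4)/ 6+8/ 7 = 22/ 7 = 3.14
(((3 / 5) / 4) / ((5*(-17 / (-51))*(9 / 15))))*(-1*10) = -1.50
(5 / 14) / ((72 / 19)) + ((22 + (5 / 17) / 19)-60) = -37.89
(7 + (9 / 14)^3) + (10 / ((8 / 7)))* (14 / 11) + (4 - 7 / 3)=1817261 / 90552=20.07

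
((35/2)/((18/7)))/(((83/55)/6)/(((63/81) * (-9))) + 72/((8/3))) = 94325/373722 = 0.25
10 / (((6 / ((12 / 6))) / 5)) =50 / 3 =16.67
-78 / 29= -2.69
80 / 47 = 1.70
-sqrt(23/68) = -sqrt(391)/34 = -0.58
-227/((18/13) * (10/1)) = -16.39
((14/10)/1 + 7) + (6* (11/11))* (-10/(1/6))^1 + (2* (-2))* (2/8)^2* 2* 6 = -1773/5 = -354.60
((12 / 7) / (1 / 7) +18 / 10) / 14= 69 / 70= 0.99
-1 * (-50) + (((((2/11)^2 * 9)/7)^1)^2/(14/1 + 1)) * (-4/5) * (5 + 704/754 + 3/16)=338075003566/6761579825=50.00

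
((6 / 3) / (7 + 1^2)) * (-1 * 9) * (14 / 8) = -63 / 16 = -3.94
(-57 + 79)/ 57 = 22/ 57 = 0.39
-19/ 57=-1/ 3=-0.33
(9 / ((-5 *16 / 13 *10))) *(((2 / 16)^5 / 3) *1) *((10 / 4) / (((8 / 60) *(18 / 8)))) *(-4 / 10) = 13 / 2621440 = 0.00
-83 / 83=-1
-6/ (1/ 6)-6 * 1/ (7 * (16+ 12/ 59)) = -120633/ 3346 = -36.05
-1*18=-18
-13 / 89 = -0.15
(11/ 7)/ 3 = 0.52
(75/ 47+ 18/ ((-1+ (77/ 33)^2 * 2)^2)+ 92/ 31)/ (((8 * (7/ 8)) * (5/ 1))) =10958207/ 80786279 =0.14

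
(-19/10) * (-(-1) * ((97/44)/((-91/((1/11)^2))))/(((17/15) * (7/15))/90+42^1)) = 3732075/412111295596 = 0.00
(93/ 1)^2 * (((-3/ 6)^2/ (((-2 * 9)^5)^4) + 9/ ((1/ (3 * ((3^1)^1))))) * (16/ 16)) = 700569.00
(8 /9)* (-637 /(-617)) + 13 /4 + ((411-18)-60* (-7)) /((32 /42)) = 95176661 /88848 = 1071.23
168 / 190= 84 / 95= 0.88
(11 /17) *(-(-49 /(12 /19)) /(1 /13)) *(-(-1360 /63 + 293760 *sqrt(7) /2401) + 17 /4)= 7284277 /432- 3912480 *sqrt(7) /49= -194392.31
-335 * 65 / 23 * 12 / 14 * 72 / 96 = -195975 / 322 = -608.62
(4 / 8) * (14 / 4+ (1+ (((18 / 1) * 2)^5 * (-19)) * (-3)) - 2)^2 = 47515435155989876761 / 8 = 5939429394498734595.12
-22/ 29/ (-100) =11/ 1450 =0.01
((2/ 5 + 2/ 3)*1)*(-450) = -480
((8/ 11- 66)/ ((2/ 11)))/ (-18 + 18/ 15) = 1795/ 84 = 21.37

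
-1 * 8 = -8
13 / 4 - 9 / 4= 1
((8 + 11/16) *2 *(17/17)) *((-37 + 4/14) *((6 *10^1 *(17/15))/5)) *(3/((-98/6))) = 5465619/3430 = 1593.47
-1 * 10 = -10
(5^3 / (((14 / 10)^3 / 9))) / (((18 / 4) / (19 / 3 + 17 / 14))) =4953125 / 7203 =687.65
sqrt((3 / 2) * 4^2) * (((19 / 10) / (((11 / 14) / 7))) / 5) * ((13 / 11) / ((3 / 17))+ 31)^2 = 2881512032 * sqrt(6) / 299475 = 23568.69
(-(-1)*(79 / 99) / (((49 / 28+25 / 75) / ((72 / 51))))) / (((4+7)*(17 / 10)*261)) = 5056 / 45634545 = 0.00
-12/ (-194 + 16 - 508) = 0.02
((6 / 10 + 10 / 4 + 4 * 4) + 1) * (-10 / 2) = -201 / 2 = -100.50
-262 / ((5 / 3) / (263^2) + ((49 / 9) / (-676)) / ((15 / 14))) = 826919545140 / 23648917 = 34966.49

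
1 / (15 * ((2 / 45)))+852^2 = 1451811 / 2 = 725905.50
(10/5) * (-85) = -170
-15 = -15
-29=-29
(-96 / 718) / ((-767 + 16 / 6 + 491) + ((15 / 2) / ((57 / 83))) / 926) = 0.00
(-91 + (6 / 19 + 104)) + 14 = 519 / 19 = 27.32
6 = 6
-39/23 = -1.70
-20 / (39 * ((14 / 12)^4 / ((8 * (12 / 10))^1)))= -82944 / 31213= -2.66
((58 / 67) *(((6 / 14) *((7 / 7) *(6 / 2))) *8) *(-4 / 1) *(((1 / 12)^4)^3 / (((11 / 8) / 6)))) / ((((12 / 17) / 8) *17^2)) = -29 / 42424520269824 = -0.00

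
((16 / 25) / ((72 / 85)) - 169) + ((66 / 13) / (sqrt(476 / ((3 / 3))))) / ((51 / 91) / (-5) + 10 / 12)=-7571 / 45 + 90 * sqrt(119) / 3043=-167.92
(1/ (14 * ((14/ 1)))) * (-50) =-25/ 98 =-0.26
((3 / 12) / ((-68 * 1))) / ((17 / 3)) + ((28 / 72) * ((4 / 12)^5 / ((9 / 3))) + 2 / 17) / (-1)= -3605051 / 30338064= -0.12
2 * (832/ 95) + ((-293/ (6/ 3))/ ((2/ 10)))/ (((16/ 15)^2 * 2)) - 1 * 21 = -31653319/ 97280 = -325.38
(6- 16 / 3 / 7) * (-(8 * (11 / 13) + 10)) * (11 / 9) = -107.36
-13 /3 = -4.33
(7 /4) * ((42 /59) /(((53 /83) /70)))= 427035 /3127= 136.56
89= 89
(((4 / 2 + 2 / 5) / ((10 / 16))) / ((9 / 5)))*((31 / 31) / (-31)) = -32 / 465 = -0.07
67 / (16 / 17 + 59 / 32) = 36448 / 1515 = 24.06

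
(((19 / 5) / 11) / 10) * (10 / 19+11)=219 / 550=0.40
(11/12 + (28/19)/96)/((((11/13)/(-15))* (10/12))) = -16575/836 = -19.83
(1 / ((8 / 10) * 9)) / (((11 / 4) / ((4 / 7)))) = 20 / 693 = 0.03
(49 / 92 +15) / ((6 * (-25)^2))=1429 / 345000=0.00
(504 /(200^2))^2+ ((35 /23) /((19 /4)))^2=490757955961 /4774225000000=0.10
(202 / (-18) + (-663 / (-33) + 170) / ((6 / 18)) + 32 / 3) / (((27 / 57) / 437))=468305806 / 891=525595.74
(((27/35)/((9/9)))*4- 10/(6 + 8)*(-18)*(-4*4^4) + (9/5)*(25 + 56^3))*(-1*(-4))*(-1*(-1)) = 42418764/35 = 1211964.69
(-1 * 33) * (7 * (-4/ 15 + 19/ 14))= -2519/ 10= -251.90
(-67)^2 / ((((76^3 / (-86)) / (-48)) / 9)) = 5211729 / 13718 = 379.92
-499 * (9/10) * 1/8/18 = -499/160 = -3.12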